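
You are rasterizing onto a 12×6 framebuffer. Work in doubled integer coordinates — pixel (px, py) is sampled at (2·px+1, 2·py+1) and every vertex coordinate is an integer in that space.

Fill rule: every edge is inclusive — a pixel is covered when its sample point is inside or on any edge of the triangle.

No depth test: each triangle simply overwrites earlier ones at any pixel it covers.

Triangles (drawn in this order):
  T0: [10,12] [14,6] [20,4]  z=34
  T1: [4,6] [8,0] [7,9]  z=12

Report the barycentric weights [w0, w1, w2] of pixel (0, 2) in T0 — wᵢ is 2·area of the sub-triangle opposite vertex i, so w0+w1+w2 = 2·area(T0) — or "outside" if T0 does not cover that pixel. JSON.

T0:
  2·area = 28
  edge (10, 12)→(14, 6): d=(4,-6) inclusive
  edge (14, 6)→(20, 4): d=(6,-2) inclusive
  edge (20, 4)→(10, 12): d=(-10,8) inclusive
    (11,1)@(23, 3): e=[42,0,-14] → ·  [on edge]
    (8,2)@(17, 5): e=[14,0,14] → #  [on edge]
    (9,2)@(19, 5): e=[26,4,-2] → ·
    (5,3)@(11, 7): e=[-14,0,42] → ·  [on edge]
    (7,3)@(15, 7): e=[10,8,10] → #
    (8,3)@(17, 7): e=[22,12,-6] → ·
    (2,4)@(5, 9): e=[-42,0,70] → ·  [on edge]
    (6,4)@(13, 9): e=[6,16,6] → #
    (7,4)@(15, 9): e=[18,20,-10] → ·
    (5,5)@(11, 11): e=[2,24,2] → #
    (6,5)@(13, 11): e=[14,28,-14] → ·
  covered (4 px):
    · · · · · · · · · · · ·
    · · · · · · · · · · · ·
    · · · · · · · · # · · ·
    · · · · · · · # · · · ·
    · · · · · · # · · · · ·
    · · · · · # · · · · · ·
T1:
  2·area = 30
  edge (4, 6)→(8, 0): d=(4,-6) inclusive
  edge (8, 0)→(7, 9): d=(-1,9) inclusive
  edge (7, 9)→(4, 6): d=(-3,-3) inclusive
    (0,1)@(1, 3): e=[-30,60,0] → ·  [on edge]
    (3,1)@(7, 3): e=[6,6,18] → #
    (4,1)@(9, 3): e=[18,-12,24] → ·
    (1,2)@(3, 5): e=[-10,40,0] → ·  [on edge]
    (2,2)@(5, 5): e=[2,22,6] → #
    (4,2)@(9, 5): e=[26,-14,18] → ·
    (2,3)@(5, 7): e=[10,20,0] → #  [on edge]
    (4,3)@(9, 7): e=[34,-16,12] → ·
    (2,4)@(5, 9): e=[18,18,-6] → ·
    (3,4)@(7, 9): e=[30,0,0] → #  [on edge]
    (4,4)@(9, 9): e=[42,-18,6] → ·
    (3,5)@(7, 11): e=[38,-2,-6] → ·
    (4,5)@(9, 11): e=[50,-20,0] → ·  [on edge]
  covered (6 px):
    · · · · · · · · · · · ·
    · · · # · · · · · · · ·
    · · # # · · · · · · · ·
    · · # # · · · · · · · ·
    · · · # · · · · · · · ·
    · · · · · · · · · · · ·

Result: "outside"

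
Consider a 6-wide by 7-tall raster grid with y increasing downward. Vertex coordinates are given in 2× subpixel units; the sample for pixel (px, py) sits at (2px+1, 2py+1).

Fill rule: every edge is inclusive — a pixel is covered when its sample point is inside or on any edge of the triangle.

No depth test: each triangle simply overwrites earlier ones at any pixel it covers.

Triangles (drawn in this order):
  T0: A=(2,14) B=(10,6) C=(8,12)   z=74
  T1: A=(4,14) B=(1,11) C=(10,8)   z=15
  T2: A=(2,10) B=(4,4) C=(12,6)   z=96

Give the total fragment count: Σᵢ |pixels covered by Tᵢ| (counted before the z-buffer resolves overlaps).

T0:
  2·area = 32
  edge (2, 14)→(10, 6): d=(8,-8) inclusive
  edge (10, 6)→(8, 12): d=(-2,6) inclusive
  edge (8, 12)→(2, 14): d=(-6,2) inclusive
    (5,1)@(11, 3): e=[-16,0,48] → ·  [on edge]
    (5,2)@(11, 5): e=[0,-4,36] → ·  [on edge]
    (4,3)@(9, 7): e=[0,4,28] → █  [on edge]
    (5,3)@(11, 7): e=[16,-8,24] → ·
    (3,4)@(7, 9): e=[0,12,20] → █  [on edge]
    (4,4)@(9, 9): e=[16,0,16] → █  [on edge]
    (5,4)@(11, 9): e=[32,-12,12] → ·
    (2,5)@(5, 11): e=[0,20,12] → █  [on edge]
    (4,5)@(9, 11): e=[32,-4,4] → ·
    (5,5)@(11, 11): e=[48,-16,0] → ·  [on edge]
    (1,6)@(3, 13): e=[0,28,4] → █  [on edge]
    (2,6)@(5, 13): e=[16,16,0] → █  [on edge]
  covered (7 px):
    · · · · · ·
    · · · · · ·
    · · · · · ·
    · · · · █ ·
    · · · █ █ ·
    · · █ █ · ·
    · █ █ · · ·
T1:
  2·area = 36
  edge (4, 14)→(1, 11): d=(-3,-3) inclusive
  edge (1, 11)→(10, 8): d=(9,-3) inclusive
  edge (10, 8)→(4, 14): d=(-6,6) inclusive
    (5,3)@(11, 7): e=[42,-6,0] → ·  [on edge]
    (3,4)@(7, 9): e=[24,0,12] → █  [on edge]
    (4,4)@(9, 9): e=[30,6,0] → █  [on edge]
    (5,4)@(11, 9): e=[36,12,-12] → ·
    (0,5)@(1, 11): e=[0,0,36] → █  [on edge]
    (1,5)@(3, 11): e=[6,6,24] → █
    (2,5)@(5, 11): e=[12,12,12] → █
    (3,5)@(7, 11): e=[18,18,0] → █  [on edge]
    (4,5)@(9, 11): e=[24,24,-12] → ·
    (0,6)@(1, 13): e=[-6,18,24] → ·
    (1,6)@(3, 13): e=[0,24,12] → █  [on edge]
    (2,6)@(5, 13): e=[6,30,0] → █  [on edge]
  covered (8 px):
    · · · · · ·
    · · · · · ·
    · · · · · ·
    · · · · · ·
    · · · █ █ ·
    █ █ █ █ · ·
    · █ █ · · ·
T2:
  2·area = 52
  edge (2, 10)→(4, 4): d=(2,-6) inclusive
  edge (4, 4)→(12, 6): d=(8,2) inclusive
  edge (12, 6)→(2, 10): d=(-10,4) inclusive
    (2,0)@(5, 1): e=[0,-26,78] → ·  [on edge]
    (2,2)@(5, 5): e=[8,6,38] → █
    (3,2)@(7, 5): e=[20,2,30] → █
    (4,2)@(9, 5): e=[32,-2,22] → ·
    (1,3)@(3, 7): e=[0,26,26] → █  [on edge]
    (4,3)@(9, 7): e=[36,14,2] → █
    (5,3)@(11, 7): e=[48,10,-6] → ·
    (1,4)@(3, 9): e=[4,42,6] → █
    (2,4)@(5, 9): e=[16,38,-2] → ·
    (3,4)@(7, 9): e=[28,34,-10] → ·
    (4,4)@(9, 9): e=[40,30,-18] → ·
    (1,5)@(3, 11): e=[8,58,-14] → ·
    (0,6)@(1, 13): e=[0,78,-26] → ·  [on edge]
  covered (7 px):
    · · · · · ·
    · · · · · ·
    · · █ █ · ·
    · █ █ █ █ ·
    · █ · · · ·
    · · · · · ·
    · · · · · ·

Final: 22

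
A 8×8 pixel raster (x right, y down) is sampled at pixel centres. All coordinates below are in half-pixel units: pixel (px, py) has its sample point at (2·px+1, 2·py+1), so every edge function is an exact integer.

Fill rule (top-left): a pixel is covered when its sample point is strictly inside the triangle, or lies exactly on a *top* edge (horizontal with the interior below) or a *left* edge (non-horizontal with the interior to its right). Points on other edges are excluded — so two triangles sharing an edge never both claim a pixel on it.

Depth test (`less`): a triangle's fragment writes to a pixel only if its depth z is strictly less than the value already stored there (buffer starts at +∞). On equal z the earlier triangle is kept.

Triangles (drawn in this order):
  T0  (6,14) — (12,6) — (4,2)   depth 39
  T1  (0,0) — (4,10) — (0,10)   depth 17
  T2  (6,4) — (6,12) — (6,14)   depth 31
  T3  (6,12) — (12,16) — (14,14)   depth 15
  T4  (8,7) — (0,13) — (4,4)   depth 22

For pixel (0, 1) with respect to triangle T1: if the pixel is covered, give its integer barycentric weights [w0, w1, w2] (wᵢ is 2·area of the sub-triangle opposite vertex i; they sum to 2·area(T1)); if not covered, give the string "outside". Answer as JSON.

T0:
  2·area = 88  (B↔C swapped to make it positive)
  edge (6, 14)→(4, 2): d=(-2,-12) top-left  bias=+0
  edge (4, 2)→(12, 6): d=(8,4) right/bottom  bias=-1
  edge (12, 6)→(6, 14): d=(-6,8) right/bottom  bias=-1
    (2,1)@(5, 3): e=[10,4,74] → #
    (3,1)@(7, 3): e=[34,-4,58] → ·
    (2,2)@(5, 5): e=[6,20,62] → #
    (3,2)@(7, 5): e=[30,12,46] → #
    (4,2)@(9, 5): e=[54,4,30] → #
    (5,2)@(11, 5): e=[78,-4,14] → ·
    (2,3)@(5, 7): e=[2,36,50] → #
    (5,3)@(11, 7): e=[74,12,2] → #
    (6,3)@(13, 7): e=[98,4,-14] → ·
    (2,4)@(5, 9): e=[-2,52,38] → ·
    (3,4)@(7, 9): e=[22,44,22] → #
    (5,4)@(11, 9): e=[70,28,-10] → ·
  covered (11 px):
    · · · · · · · ·
    · · # · · · · ·
    · · # # # · · ·
    · · # # # # · ·
    · · · # # · · ·
    · · · # · · · ·
    · · · · · · · ·
    · · · · · · · ·
T1:
  2·area = 40
  edge (0, 0)→(4, 10): d=(4,10) right/bottom  bias=-1
  edge (4, 10)→(0, 10): d=(-4,0) right/bottom  bias=-1
  edge (0, 10)→(0, 0): d=(0,-10) top-left  bias=+0
    (0,1)@(1, 3): e=[2,28,10] → #
    (1,1)@(3, 3): e=[-18,28,30] → ·
    (0,2)@(1, 5): e=[10,20,10] → #
    (1,2)@(3, 5): e=[-10,20,30] → ·
    (0,3)@(1, 7): e=[18,12,10] → #
    (1,3)@(3, 7): e=[-2,12,30] → ·
    (0,4)@(1, 9): e=[26,4,10] → #
    (1,4)@(3, 9): e=[6,4,30] → #
    (2,4)@(5, 9): e=[-14,4,50] → ·
    (0,5)@(1, 11): e=[34,-4,10] → ·
    (1,5)@(3, 11): e=[14,-4,30] → ·
  covered (5 px):
    · · · · · · · ·
    # · · · · · · ·
    # · · · · · · ·
    # · · · · · · ·
    # # · · · · · ·
    · · · · · · · ·
    · · · · · · · ·
    · · · · · · · ·
T2:
  degenerate (2·area = 0) — covers nothing
T3:
  2·area = 20  (B↔C swapped to make it positive)
  edge (6, 12)→(14, 14): d=(8,2) right/bottom  bias=-1
  edge (14, 14)→(12, 16): d=(-2,2) right/bottom  bias=-1
  edge (12, 16)→(6, 12): d=(-6,-4) top-left  bias=+0
    (4,6)@(9, 13): e=[2,12,6] → #
    (5,6)@(11, 13): e=[-2,8,14] → ·
    (7,6)@(15, 13): e=[-10,0,30] → ·  [on edge]
    (4,7)@(9, 15): e=[18,8,-6] → ·
    (5,7)@(11, 15): e=[14,4,2] → #
    (6,7)@(13, 15): e=[10,0,10] → ·  [on edge]
  covered (2 px):
    · · · · · · · ·
    · · · · · · · ·
    · · · · · · · ·
    · · · · · · · ·
    · · · · · · · ·
    · · · · · · · ·
    · · · · # · · ·
    · · · · · # · ·
T4:
  2·area = 48
  edge (8, 7)→(0, 13): d=(-8,6) right/bottom  bias=-1
  edge (0, 13)→(4, 4): d=(4,-9) top-left  bias=+0
  edge (4, 4)→(8, 7): d=(4,3) right/bottom  bias=-1
    (2,2)@(5, 5): e=[34,13,1] → #
    (3,2)@(7, 5): e=[22,31,-5] → ·
    (1,3)@(3, 7): e=[30,3,15] → #
    (3,3)@(7, 7): e=[6,39,3] → #
    (4,3)@(9, 7): e=[-6,57,-3] → ·
    (1,4)@(3, 9): e=[14,11,23] → #
    (3,4)@(7, 9): e=[-10,47,11] → ·
    (0,5)@(1, 11): e=[10,1,37] → #
    (1,5)@(3, 11): e=[-2,19,31] → ·
    (2,5)@(5, 11): e=[-14,37,25] → ·
    (0,6)@(1, 13): e=[-6,9,45] → ·
  covered (7 px):
    · · · · · · · ·
    · · · · · · · ·
    · · # · · · · ·
    · # # # · · · ·
    · # # · · · · ·
    # · · · · · · ·
    · · · · · · · ·
    · · · · · · · ·

Final: [28,10,2]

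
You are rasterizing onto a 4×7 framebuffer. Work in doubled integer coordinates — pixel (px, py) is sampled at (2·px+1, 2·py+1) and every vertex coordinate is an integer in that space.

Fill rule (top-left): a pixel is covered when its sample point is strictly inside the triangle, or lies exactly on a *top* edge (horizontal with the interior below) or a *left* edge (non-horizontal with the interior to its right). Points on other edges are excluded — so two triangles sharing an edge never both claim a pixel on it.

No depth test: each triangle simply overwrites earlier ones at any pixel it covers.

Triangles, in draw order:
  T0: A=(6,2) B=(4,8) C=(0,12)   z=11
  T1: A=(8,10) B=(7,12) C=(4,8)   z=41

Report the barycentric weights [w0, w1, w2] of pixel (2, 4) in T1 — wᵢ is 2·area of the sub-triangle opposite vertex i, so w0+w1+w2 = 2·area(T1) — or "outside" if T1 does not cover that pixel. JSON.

T0:
  2·area = 16
  edge (6, 2)→(4, 8): d=(-2,6) right/bottom  bias=-1
  edge (4, 8)→(0, 12): d=(-4,4) right/bottom  bias=-1
  edge (0, 12)→(6, 2): d=(6,-10) top-left  bias=+0
    (2,2)@(5, 5): e=[0,8,8] → .  [on edge]
    (3,2)@(7, 5): e=[-12,0,28] → .  [on edge]
    (1,3)@(3, 7): e=[8,8,0] → X  [on edge]
    (2,3)@(5, 7): e=[-4,0,20] → .  [on edge]
    (1,4)@(3, 9): e=[4,0,12] → .  [on edge]
    (0,5)@(1, 11): e=[12,0,4] → .  [on edge]
    (1,5)@(3, 11): e=[0,-8,24] → .  [on edge]
  covered (1 px):
    . . . .
    . . . .
    . . . .
    . X . .
    . . . .
    . . . .
    . . . .
T1:
  2·area = 10
  edge (8, 10)→(7, 12): d=(-1,2) right/bottom  bias=-1
  edge (7, 12)→(4, 8): d=(-3,-4) top-left  bias=+0
  edge (4, 8)→(8, 10): d=(4,2) right/bottom  bias=-1
    (2,4)@(5, 9): e=[7,1,2] → X
    (3,4)@(7, 9): e=[3,9,-2] → .
    (2,5)@(5, 11): e=[5,-5,10] → .
    (3,5)@(7, 11): e=[1,3,6] → X
    (3,6)@(7, 13): e=[-1,-3,14] → .
  covered (2 px):
    . . . .
    . . . .
    . . . .
    . . . .
    . . X .
    . . . X
    . . . .

Final: [1,2,7]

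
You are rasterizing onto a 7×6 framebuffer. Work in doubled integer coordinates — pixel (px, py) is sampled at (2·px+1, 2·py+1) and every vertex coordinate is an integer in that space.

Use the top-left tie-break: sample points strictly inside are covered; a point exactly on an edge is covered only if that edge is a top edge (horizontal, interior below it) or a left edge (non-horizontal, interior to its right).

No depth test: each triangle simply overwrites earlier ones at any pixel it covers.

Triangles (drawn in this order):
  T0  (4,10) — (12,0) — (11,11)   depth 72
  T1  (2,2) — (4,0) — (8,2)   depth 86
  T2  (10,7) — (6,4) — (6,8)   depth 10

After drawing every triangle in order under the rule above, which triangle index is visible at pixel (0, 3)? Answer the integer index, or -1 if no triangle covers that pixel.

T0:
  2·area = 78
  edge (4, 10)→(12, 0): d=(8,-10) top-left  bias=+0
  edge (12, 0)→(11, 11): d=(-1,11) right/bottom  bias=-1
  edge (11, 11)→(4, 10): d=(-7,-1) top-left  bias=+0
    (5,1)@(11, 3): e=[14,8,56] → X
    (6,1)@(13, 3): e=[34,-14,58] → .
    (4,2)@(9, 5): e=[10,28,40] → X
    (6,2)@(13, 5): e=[50,-16,44] → .
    (3,3)@(7, 7): e=[6,48,24] → X
    (6,3)@(13, 7): e=[66,-18,30] → .
    (2,4)@(5, 9): e=[2,68,8] → X
    (6,4)@(13, 9): e=[82,-20,16] → .
    (2,5)@(5, 11): e=[18,66,-6] → .
    (3,5)@(7, 11): e=[38,44,-4] → .
    (4,5)@(9, 11): e=[58,22,-2] → .
    (5,5)@(11, 11): e=[78,0,0] → .  [on edge]
  covered (10 px):
    . . . . . . .
    . . . . . X .
    . . . . X X .
    . . . X X X .
    . . X X X X .
    . . . . . . .
T1:
  2·area = 12
  edge (2, 2)→(4, 0): d=(2,-2) top-left  bias=+0
  edge (4, 0)→(8, 2): d=(4,2) right/bottom  bias=-1
  edge (8, 2)→(2, 2): d=(-6,0) right/bottom  bias=-1
    (1,0)@(3, 1): e=[0,6,6] → X  [on edge]
    (2,0)@(5, 1): e=[4,2,6] → X
    (3,0)@(7, 1): e=[8,-2,6] → .
    (0,1)@(1, 3): e=[0,18,-6] → .  [on edge]
    (1,1)@(3, 3): e=[4,14,-6] → .
    (2,1)@(5, 3): e=[8,10,-6] → .
  covered (2 px):
    . X X . . . .
    . . . . . . .
    . . . . . . .
    . . . . . . .
    . . . . . . .
    . . . . . . .
T2:
  2·area = 16  (B↔C swapped to make it positive)
  edge (10, 7)→(6, 8): d=(-4,1) right/bottom  bias=-1
  edge (6, 8)→(6, 4): d=(0,-4) top-left  bias=+0
  edge (6, 4)→(10, 7): d=(4,3) right/bottom  bias=-1
    (3,2)@(7, 5): e=[11,4,1] → X
    (4,2)@(9, 5): e=[9,12,-5] → .
    (3,3)@(7, 7): e=[3,4,9] → X
    (4,3)@(9, 7): e=[1,12,3] → X
    (5,3)@(11, 7): e=[-1,20,-3] → .
    (3,4)@(7, 9): e=[-5,4,17] → .
    (4,4)@(9, 9): e=[-7,12,11] → .
  covered (3 px):
    . . . . . . .
    . . . . . . .
    . . . X . . .
    . . . X X . .
    . . . . . . .
    . . . . . . .

Z-buffer (winner per pixel, '.' = empty):
  . 1 1 . . . .
  . . . . . 0 .
  . . . 2 0 0 .
  . . . 2 2 0 .
  . . 0 0 0 0 .
  . . . . . . .

Answer: -1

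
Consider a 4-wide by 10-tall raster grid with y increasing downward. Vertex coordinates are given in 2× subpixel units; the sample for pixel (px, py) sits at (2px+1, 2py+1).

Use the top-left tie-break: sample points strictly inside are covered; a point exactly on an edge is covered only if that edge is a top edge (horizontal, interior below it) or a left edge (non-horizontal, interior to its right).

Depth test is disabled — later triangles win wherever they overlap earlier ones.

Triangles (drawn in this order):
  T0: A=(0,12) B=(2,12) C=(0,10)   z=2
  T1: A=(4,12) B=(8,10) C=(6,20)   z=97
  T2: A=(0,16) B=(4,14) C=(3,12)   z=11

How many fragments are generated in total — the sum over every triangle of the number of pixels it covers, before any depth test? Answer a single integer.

T0:
  2·area = 4  (B↔C swapped to make it positive)
  edge (0, 12)→(0, 10): d=(0,-2) top-left  bias=+0
  edge (0, 10)→(2, 12): d=(2,2) right/bottom  bias=-1
  edge (2, 12)→(0, 12): d=(-2,0) right/bottom  bias=-1
    (0,5)@(1, 11): e=[2,0,2] → ·  [on edge]
    (1,6)@(3, 13): e=[6,0,-2] → ·  [on edge]
    (2,7)@(5, 15): e=[10,0,-6] → ·  [on edge]
    (3,8)@(7, 17): e=[14,0,-10] → ·  [on edge]
  covered (0 px):
    · · · ·
    · · · ·
    · · · ·
    · · · ·
    · · · ·
    · · · ·
    · · · ·
    · · · ·
    · · · ·
    · · · ·
T1:
  2·area = 36
  edge (4, 12)→(8, 10): d=(4,-2) top-left  bias=+0
  edge (8, 10)→(6, 20): d=(-2,10) right/bottom  bias=-1
  edge (6, 20)→(4, 12): d=(-2,-8) top-left  bias=+0
    (3,5)@(7, 11): e=[2,8,26] → #
    (2,6)@(5, 13): e=[6,24,6] → #
    (2,7)@(5, 15): e=[14,20,2] → #
    (3,7)@(7, 15): e=[18,0,18] → ·  [on edge]
    (2,8)@(5, 17): e=[22,16,-2] → ·
  covered (4 px):
    · · · ·
    · · · ·
    · · · ·
    · · · ·
    · · · ·
    · · · #
    · · # #
    · · # ·
    · · · ·
    · · · ·
T2:
  2·area = 10  (B↔C swapped to make it positive)
  edge (0, 16)→(3, 12): d=(3,-4) top-left  bias=+0
  edge (3, 12)→(4, 14): d=(1,2) right/bottom  bias=-1
  edge (4, 14)→(0, 16): d=(-4,2) right/bottom  bias=-1
    (1,6)@(3, 13): e=[3,1,6] → #
    (2,6)@(5, 13): e=[11,-3,2] → ·
    (0,7)@(1, 15): e=[1,7,2] → #
    (1,7)@(3, 15): e=[9,3,-2] → ·
    (0,8)@(1, 17): e=[7,9,-6] → ·
  covered (2 px):
    · · · ·
    · · · ·
    · · · ·
    · · · ·
    · · · ·
    · · · ·
    · # · ·
    # · · ·
    · · · ·
    · · · ·

Final: 6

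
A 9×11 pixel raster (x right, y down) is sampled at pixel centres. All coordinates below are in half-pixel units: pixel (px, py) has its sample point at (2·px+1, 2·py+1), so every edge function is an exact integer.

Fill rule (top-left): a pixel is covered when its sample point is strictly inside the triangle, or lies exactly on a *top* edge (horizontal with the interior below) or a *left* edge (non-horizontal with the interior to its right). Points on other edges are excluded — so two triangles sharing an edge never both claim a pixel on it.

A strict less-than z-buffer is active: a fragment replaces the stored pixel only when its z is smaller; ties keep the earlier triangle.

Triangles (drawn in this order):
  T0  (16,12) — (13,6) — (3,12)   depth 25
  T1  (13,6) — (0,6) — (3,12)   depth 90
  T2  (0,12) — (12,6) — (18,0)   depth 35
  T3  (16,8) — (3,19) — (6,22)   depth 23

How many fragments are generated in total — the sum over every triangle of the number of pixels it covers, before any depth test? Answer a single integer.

T0:
  2·area = 78  (B↔C swapped to make it positive)
  edge (16, 12)→(3, 12): d=(-13,0) right/bottom  bias=-1
  edge (3, 12)→(13, 6): d=(10,-6) top-left  bias=+0
  edge (13, 6)→(16, 12): d=(3,6) right/bottom  bias=-1
    (6,3)@(13, 7): e=[65,10,3] → X
    (7,3)@(15, 7): e=[65,22,-9] → .
    (4,4)@(9, 9): e=[39,6,33] → X
    (5,4)@(11, 9): e=[39,18,21] → X
    (7,4)@(15, 9): e=[39,42,-3] → .
    (2,5)@(5, 11): e=[13,2,63] → X
    (3,5)@(7, 11): e=[13,14,51] → X
    (7,5)@(15, 11): e=[13,62,3] → X
    (8,5)@(17, 11): e=[13,74,-9] → .
    (2,6)@(5, 13): e=[-13,22,69] → .
    (3,6)@(7, 13): e=[-13,34,57] → .
    (4,6)@(9, 13): e=[-13,46,45] → .
  covered (10 px):
    . . . . . . . . .
    . . . . . . . . .
    . . . . . . . . .
    . . . . . . X . .
    . . . . X X X . .
    . . X X X X X X .
    . . . . . . . . .
    . . . . . . . . .
    . . . . . . . . .
    . . . . . . . . .
    . . . . . . . . .
T1:
  2·area = 78  (B↔C swapped to make it positive)
  edge (13, 6)→(3, 12): d=(-10,6) right/bottom  bias=-1
  edge (3, 12)→(0, 6): d=(-3,-6) top-left  bias=+0
  edge (0, 6)→(13, 6): d=(13,0) top-left  bias=+0
    (0,3)@(1, 7): e=[62,3,13] → X
    (1,3)@(3, 7): e=[50,15,13] → X
    (2,3)@(5, 7): e=[38,27,13] → X
    (3,3)@(7, 7): e=[26,39,13] → X
    (4,3)@(9, 7): e=[14,51,13] → X
    (5,3)@(11, 7): e=[2,63,13] → X
    (6,3)@(13, 7): e=[-10,75,13] → .
    (0,4)@(1, 9): e=[42,-3,39] → .
    (1,4)@(3, 9): e=[30,9,39] → X
    (4,4)@(9, 9): e=[-6,45,39] → .
    (5,4)@(11, 9): e=[-18,57,39] → .
    (1,5)@(3, 11): e=[10,3,65] → X
  covered (10 px):
    . . . . . . . . .
    . . . . . . . . .
    . . . . . . . . .
    X X X X X X . . .
    . X X X . . . . .
    . X . . . . . . .
    . . . . . . . . .
    . . . . . . . . .
    . . . . . . . . .
    . . . . . . . . .
    . . . . . . . . .
T2:
  2·area = 36  (B↔C swapped to make it positive)
  edge (0, 12)→(18, 0): d=(18,-12) top-left  bias=+0
  edge (18, 0)→(12, 6): d=(-6,6) right/bottom  bias=-1
  edge (12, 6)→(0, 12): d=(-12,6) right/bottom  bias=-1
    (8,0)@(17, 1): e=[6,0,30] → .  [on edge]
    (7,1)@(15, 3): e=[18,0,18] → .  [on edge]
    (5,2)@(11, 5): e=[6,12,18] → X
    (6,2)@(13, 5): e=[30,0,6] → .  [on edge]
    (4,3)@(9, 7): e=[18,12,6] → X
    (5,3)@(11, 7): e=[42,0,-6] → .  [on edge]
    (2,4)@(5, 9): e=[6,24,6] → X
    (3,4)@(7, 9): e=[30,12,-6] → .
    (4,4)@(9, 9): e=[54,0,-18] → .  [on edge]
    (2,5)@(5, 11): e=[42,12,-18] → .
    (3,5)@(7, 11): e=[66,0,-30] → .  [on edge]
    (2,6)@(5, 13): e=[78,0,-42] → .  [on edge]
    (1,7)@(3, 15): e=[90,0,-54] → .  [on edge]
    (0,8)@(1, 17): e=[102,0,-66] → .  [on edge]
  covered (3 px):
    . . . . . . . . .
    . . . . . . . . .
    . . . . . X . . .
    . . . . X . . . .
    . . X . . . . . .
    . . . . . . . . .
    . . . . . . . . .
    . . . . . . . . .
    . . . . . . . . .
    . . . . . . . . .
    . . . . . . . . .
T3:
  2·area = 72  (B↔C swapped to make it positive)
  edge (16, 8)→(6, 22): d=(-10,14) right/bottom  bias=-1
  edge (6, 22)→(3, 19): d=(-3,-3) top-left  bias=+0
  edge (3, 19)→(16, 8): d=(13,-11) top-left  bias=+0
    (7,4)@(15, 9): e=[4,66,2] → X
    (8,4)@(17, 9): e=[-24,72,24] → .
    (6,5)@(13, 11): e=[12,54,6] → X
    (7,5)@(15, 11): e=[-16,60,28] → .
    (5,6)@(11, 13): e=[20,42,10] → X
    (6,6)@(13, 13): e=[-8,48,32] → .
    (4,7)@(9, 15): e=[28,30,14] → X
    (5,7)@(11, 15): e=[0,36,36] → .  [on edge]
    (0,8)@(1, 17): e=[120,0,-48] → .  [on edge]
    (3,8)@(7, 17): e=[36,18,18] → X
    (5,8)@(11, 17): e=[-20,30,62] → .
    (1,9)@(3, 19): e=[72,0,0] → X  [on edge]
    (2,10)@(5, 21): e=[24,0,48] → X  [on edge]
  covered (10 px):
    . . . . . . . . .
    . . . . . . . . .
    . . . . . . . . .
    . . . . . . . . .
    . . . . . . . X .
    . . . . . . X . .
    . . . . . X . . .
    . . . . X . . . .
    . . . X X . . . .
    . X X X . . . . .
    . . X . . . . . .

Final: 33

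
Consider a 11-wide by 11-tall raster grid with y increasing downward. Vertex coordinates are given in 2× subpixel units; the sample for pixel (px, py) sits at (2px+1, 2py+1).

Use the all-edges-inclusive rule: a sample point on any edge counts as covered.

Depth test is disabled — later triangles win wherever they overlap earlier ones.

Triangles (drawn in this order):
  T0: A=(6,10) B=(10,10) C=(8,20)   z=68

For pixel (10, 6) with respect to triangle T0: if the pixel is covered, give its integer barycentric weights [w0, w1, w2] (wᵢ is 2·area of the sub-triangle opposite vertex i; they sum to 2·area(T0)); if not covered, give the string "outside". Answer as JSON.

T0:
  2·area = 40
  edge (6, 10)→(10, 10): d=(4,0) inclusive
  edge (10, 10)→(8, 20): d=(-2,10) inclusive
  edge (8, 20)→(6, 10): d=(-2,-10) inclusive
    (2,2)@(5, 5): e=[-20,60,0] → .  [on edge]
    (5,2)@(11, 5): e=[-20,0,60] → .  [on edge]
    (3,5)@(7, 11): e=[4,28,8] → X
    (4,5)@(9, 11): e=[4,8,28] → X
    (5,5)@(11, 11): e=[4,-12,48] → .
    (3,6)@(7, 13): e=[12,24,4] → X
    (5,6)@(11, 13): e=[12,-16,44] → .
    (3,7)@(7, 15): e=[20,20,0] → X  [on edge]
    (4,7)@(9, 15): e=[20,0,20] → X  [on edge]
    (5,7)@(11, 15): e=[20,-20,40] → .
    (3,8)@(7, 17): e=[28,16,-4] → .
    (4,8)@(9, 17): e=[28,-4,16] → .
  covered (6 px):
    . . . . . . . . . . .
    . . . . . . . . . . .
    . . . . . . . . . . .
    . . . . . . . . . . .
    . . . . . . . . . . .
    . . . X X . . . . . .
    . . . X X . . . . . .
    . . . X X . . . . . .
    . . . . . . . . . . .
    . . . . . . . . . . .
    . . . . . . . . . . .

Answer: "outside"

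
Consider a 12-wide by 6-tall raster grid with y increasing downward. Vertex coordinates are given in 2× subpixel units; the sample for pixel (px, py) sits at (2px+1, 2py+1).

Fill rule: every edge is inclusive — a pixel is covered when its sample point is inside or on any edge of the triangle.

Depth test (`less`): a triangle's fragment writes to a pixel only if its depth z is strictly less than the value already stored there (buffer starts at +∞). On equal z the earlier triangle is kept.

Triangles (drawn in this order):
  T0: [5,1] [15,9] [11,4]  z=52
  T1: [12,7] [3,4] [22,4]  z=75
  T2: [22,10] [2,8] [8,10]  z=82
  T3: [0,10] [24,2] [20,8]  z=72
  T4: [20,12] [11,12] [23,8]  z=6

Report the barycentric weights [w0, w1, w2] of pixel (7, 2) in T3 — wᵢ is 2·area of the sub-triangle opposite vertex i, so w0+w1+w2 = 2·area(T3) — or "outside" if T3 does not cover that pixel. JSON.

T0:
  2·area = 18  (B↔C swapped to make it positive)
  edge (5, 1)→(11, 4): d=(6,3) inclusive
  edge (11, 4)→(15, 9): d=(4,5) inclusive
  edge (15, 9)→(5, 1): d=(-10,-8) inclusive
    (2,0)@(5, 1): e=[0,18,0] → █  [on edge]
    (3,0)@(7, 1): e=[-6,8,16] → ·
    (2,1)@(5, 3): e=[12,26,-20] → ·
    (4,1)@(9, 3): e=[0,6,12] → █  [on edge]
    (5,1)@(11, 3): e=[-6,-4,28] → ·
    (4,2)@(9, 5): e=[12,14,-8] → ·
    (5,2)@(11, 5): e=[6,4,8] → █
    (6,2)@(13, 5): e=[0,-6,24] → ·  [on edge]
    (5,3)@(11, 7): e=[18,12,-12] → ·
    (6,3)@(13, 7): e=[12,2,4] → █
    (7,3)@(15, 7): e=[6,-8,20] → ·
    (8,3)@(17, 7): e=[0,-18,36] → ·  [on edge]
    (7,4)@(15, 9): e=[18,0,0] → █  [on edge]
    (10,4)@(21, 9): e=[0,-30,48] → ·  [on edge]
  covered (5 px):
    · · █ · · · · · · · · ·
    · · · · █ · · · · · · ·
    · · · · · █ · · · · · ·
    · · · · · · █ · · · · ·
    · · · · · · · █ · · · ·
    · · · · · · · · · · · ·
T1:
  2·area = 57
  edge (12, 7)→(3, 4): d=(-9,-3) inclusive
  edge (3, 4)→(22, 4): d=(19,0) inclusive
  edge (22, 4)→(12, 7): d=(-10,3) inclusive
    (3,2)@(7, 5): e=[3,19,35] → █
    (4,2)@(9, 5): e=[9,19,29] → █
    (5,2)@(11, 5): e=[15,19,23] → █
    (6,2)@(13, 5): e=[21,19,17] → █
    (7,2)@(15, 5): e=[27,19,11] → █
    (8,2)@(17, 5): e=[33,19,5] → █
    (9,2)@(19, 5): e=[39,19,-1] → ·
    (3,3)@(7, 7): e=[-15,57,15] → ·
    (4,3)@(9, 7): e=[-9,57,9] → ·
    (5,3)@(11, 7): e=[-3,57,3] → ·
    (6,3)@(13, 7): e=[3,57,-3] → ·
    (7,3)@(15, 7): e=[9,57,-9] → ·
  covered (6 px):
    · · · · · · · · · · · ·
    · · · · · · · · · · · ·
    · · · █ █ █ █ █ █ · · ·
    · · · · · · · · · · · ·
    · · · · · · · · · · · ·
    · · · · · · · · · · · ·
T2:
  2·area = 28  (B↔C swapped to make it positive)
  edge (22, 10)→(8, 10): d=(-14,0) inclusive
  edge (8, 10)→(2, 8): d=(-6,-2) inclusive
  edge (2, 8)→(22, 10): d=(20,2) inclusive
    (2,4)@(5, 9): e=[14,0,14] → █  [on edge]
    (3,4)@(7, 9): e=[14,4,10] → █
    (4,4)@(9, 9): e=[14,8,6] → █
    (5,4)@(11, 9): e=[14,12,2] → █
    (6,4)@(13, 9): e=[14,16,-2] → ·
    (2,5)@(5, 11): e=[-14,-12,54] → ·
    (3,5)@(7, 11): e=[-14,-8,50] → ·
    (4,5)@(9, 11): e=[-14,-4,46] → ·
    (5,5)@(11, 11): e=[-14,0,42] → ·  [on edge]
  covered (4 px):
    · · · · · · · · · · · ·
    · · · · · · · · · · · ·
    · · · · · · · · · · · ·
    · · · · · · · · · · · ·
    · · █ █ █ █ · · · · · ·
    · · · · · · · · · · · ·
T3:
  2·area = 112
  edge (0, 10)→(24, 2): d=(24,-8) inclusive
  edge (24, 2)→(20, 8): d=(-4,6) inclusive
  edge (20, 8)→(0, 10): d=(-20,2) inclusive
    (10,1)@(21, 3): e=[0,14,98] → █  [on edge]
    (11,1)@(23, 3): e=[16,2,94] → █
    (7,2)@(15, 5): e=[0,42,70] → █  [on edge]
    (8,2)@(17, 5): e=[16,30,66] → █
    (9,2)@(19, 5): e=[32,18,62] → █
    (11,2)@(23, 5): e=[64,-6,54] → ·
    (4,3)@(9, 7): e=[0,70,42] → █  [on edge]
    (5,3)@(11, 7): e=[16,58,38] → █
    (6,3)@(13, 7): e=[32,46,34] → █
    (10,3)@(21, 7): e=[96,-2,18] → ·
    (1,4)@(3, 9): e=[0,98,14] → █  [on edge]
    (2,4)@(5, 9): e=[16,86,10] → █
  covered (16 px):
    · · · · · · · · · · · ·
    · · · · · · · · · · █ █
    · · · · · · · █ █ █ █ ·
    · · · · █ █ █ █ █ █ · ·
    · █ █ █ █ · · · · · · ·
    · · · · · · · · · · · ·
T4:
  2·area = 36
  edge (20, 12)→(11, 12): d=(-9,0) inclusive
  edge (11, 12)→(23, 8): d=(12,-4) inclusive
  edge (23, 8)→(20, 12): d=(-3,4) inclusive
    (10,4)@(21, 9): e=[27,4,5] → █
    (11,4)@(23, 9): e=[27,12,-3] → ·
    (7,5)@(15, 11): e=[9,4,23] → █
    (8,5)@(17, 11): e=[9,12,15] → █
    (9,5)@(19, 11): e=[9,20,7] → █
    (10,5)@(21, 11): e=[9,28,-1] → ·
  covered (4 px):
    · · · · · · · · · · · ·
    · · · · · · · · · · · ·
    · · · · · · · · · · · ·
    · · · · · · · · · · · ·
    · · · · · · · · · · █ ·
    · · · · · · · █ █ █ · ·

Answer: [42,70,0]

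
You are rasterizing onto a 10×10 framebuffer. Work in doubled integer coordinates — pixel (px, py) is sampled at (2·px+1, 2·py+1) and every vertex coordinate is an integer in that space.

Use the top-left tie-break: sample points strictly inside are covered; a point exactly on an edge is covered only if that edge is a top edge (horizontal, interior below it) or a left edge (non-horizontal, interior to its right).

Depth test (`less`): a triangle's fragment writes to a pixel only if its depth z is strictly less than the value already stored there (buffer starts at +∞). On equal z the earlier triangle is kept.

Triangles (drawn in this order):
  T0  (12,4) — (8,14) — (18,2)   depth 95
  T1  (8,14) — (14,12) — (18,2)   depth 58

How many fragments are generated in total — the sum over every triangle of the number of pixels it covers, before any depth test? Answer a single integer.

T0:
  2·area = 52  (B↔C swapped to make it positive)
  edge (12, 4)→(18, 2): d=(6,-2) top-left  bias=+0
  edge (18, 2)→(8, 14): d=(-10,12) right/bottom  bias=-1
  edge (8, 14)→(12, 4): d=(4,-10) top-left  bias=+0
    (7,1)@(15, 3): e=[0,26,26] → █  [on edge]
    (8,1)@(17, 3): e=[4,2,46] → █
    (9,1)@(19, 3): e=[8,-22,66] → ·
    (4,2)@(9, 5): e=[0,78,-26] → ·  [on edge]
    (6,2)@(13, 5): e=[8,30,14] → █
    (8,2)@(17, 5): e=[16,-18,54] → ·
    (1,3)@(3, 7): e=[0,130,-78] → ·  [on edge]
    (5,3)@(11, 7): e=[16,34,2] → █
    (7,3)@(15, 7): e=[24,-14,42] → ·
    (5,4)@(11, 9): e=[28,14,10] → █
    (6,4)@(13, 9): e=[32,-10,30] → ·
    (5,5)@(11, 11): e=[40,-6,18] → ·
  covered (7 px):
    · · · · · · · · · ·
    · · · · · · · █ █ ·
    · · · · · · █ █ · ·
    · · · · · █ █ · · ·
    · · · · · █ · · · ·
    · · · · · · · · · ·
    · · · · · · · · · ·
    · · · · · · · · · ·
    · · · · · · · · · ·
    · · · · · · · · · ·
T1:
  2·area = 52  (B↔C swapped to make it positive)
  edge (8, 14)→(18, 2): d=(10,-12) top-left  bias=+0
  edge (18, 2)→(14, 12): d=(-4,10) right/bottom  bias=-1
  edge (14, 12)→(8, 14): d=(-6,2) right/bottom  bias=-1
    (7,3)@(15, 7): e=[14,10,28] → █
    (8,3)@(17, 7): e=[38,-10,24] → ·
    (6,4)@(13, 9): e=[10,22,20] → █
    (8,4)@(17, 9): e=[58,-18,12] → ·
    (5,5)@(11, 11): e=[6,34,12] → █
    (7,5)@(15, 11): e=[54,-6,4] → ·
    (8,5)@(17, 11): e=[78,-26,0] → ·  [on edge]
    (4,6)@(9, 13): e=[2,46,4] → █
    (5,6)@(11, 13): e=[26,26,0] → ·  [on edge]
    (6,6)@(13, 13): e=[50,6,-4] → ·
    (2,7)@(5, 15): e=[-26,78,0] → ·  [on edge]
    (4,7)@(9, 15): e=[22,38,-8] → ·
  covered (6 px):
    · · · · · · · · · ·
    · · · · · · · · · ·
    · · · · · · · · · ·
    · · · · · · · █ · ·
    · · · · · · █ █ · ·
    · · · · · █ █ · · ·
    · · · · █ · · · · ·
    · · · · · · · · · ·
    · · · · · · · · · ·
    · · · · · · · · · ·

Final: 13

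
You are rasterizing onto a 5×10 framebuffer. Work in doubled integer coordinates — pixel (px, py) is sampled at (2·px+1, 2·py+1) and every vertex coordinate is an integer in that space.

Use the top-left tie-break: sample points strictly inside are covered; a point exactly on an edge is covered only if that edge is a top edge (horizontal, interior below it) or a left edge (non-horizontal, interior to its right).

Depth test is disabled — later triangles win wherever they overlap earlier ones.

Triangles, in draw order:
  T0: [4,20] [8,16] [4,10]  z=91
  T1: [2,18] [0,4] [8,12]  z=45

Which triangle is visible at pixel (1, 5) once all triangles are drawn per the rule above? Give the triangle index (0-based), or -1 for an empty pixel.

T0:
  2·area = 40  (B↔C swapped to make it positive)
  edge (4, 20)→(4, 10): d=(0,-10) top-left  bias=+0
  edge (4, 10)→(8, 16): d=(4,6) right/bottom  bias=-1
  edge (8, 16)→(4, 20): d=(-4,4) right/bottom  bias=-1
    (2,6)@(5, 13): e=[10,6,24] → █
    (3,6)@(7, 13): e=[30,-6,16] → ·
    (2,7)@(5, 15): e=[10,14,16] → █
    (3,7)@(7, 15): e=[30,2,8] → █
    (4,7)@(9, 15): e=[50,-10,0] → ·  [on edge]
    (2,8)@(5, 17): e=[10,22,8] → █
    (3,8)@(7, 17): e=[30,10,0] → ·  [on edge]
    (2,9)@(5, 19): e=[10,30,0] → ·  [on edge]
  covered (4 px):
    · · · · ·
    · · · · ·
    · · · · ·
    · · · · ·
    · · · · ·
    · · · · ·
    · · █ · ·
    · · █ █ ·
    · · █ · ·
    · · · · ·
T1:
  2·area = 96
  edge (2, 18)→(0, 4): d=(-2,-14) top-left  bias=+0
  edge (0, 4)→(8, 12): d=(8,8) right/bottom  bias=-1
  edge (8, 12)→(2, 18): d=(-6,6) right/bottom  bias=-1
    (0,2)@(1, 5): e=[12,0,84] → ·  [on edge]
    (0,3)@(1, 7): e=[8,16,72] → █
    (1,3)@(3, 7): e=[36,0,60] → ·  [on edge]
    (0,4)@(1, 9): e=[4,32,60] → █
    (1,4)@(3, 9): e=[32,16,48] → █
    (2,4)@(5, 9): e=[60,0,36] → ·  [on edge]
    (0,5)@(1, 11): e=[0,48,48] → █  [on edge]
    (2,5)@(5, 11): e=[56,16,24] → █
    (3,5)@(7, 11): e=[84,0,12] → ·  [on edge]
    (4,5)@(9, 11): e=[112,-16,0] → ·  [on edge]
    (0,6)@(1, 13): e=[-4,64,36] → ·
    (1,6)@(3, 13): e=[24,48,24] → █
    (3,6)@(7, 13): e=[80,16,0] → ·  [on edge]
    (4,6)@(9, 13): e=[108,0,-12] → ·  [on edge]
    (2,7)@(5, 15): e=[48,48,0] → ·  [on edge]
    (1,8)@(3, 17): e=[16,80,0] → ·  [on edge]
    (0,9)@(1, 19): e=[-16,112,0] → ·  [on edge]
  covered (9 px):
    · · · · ·
    · · · · ·
    · · · · ·
    █ · · · ·
    █ █ · · ·
    █ █ █ · ·
    · █ █ · ·
    · █ · · ·
    · · · · ·
    · · · · ·

Z-buffer (winner per pixel, '.' = empty):
  . . . . .
  . . . . .
  . . . . .
  1 . . . .
  1 1 . . .
  1 1 1 . .
  . 1 1 . .
  . 1 0 0 .
  . . 0 . .
  . . . . .

Answer: 1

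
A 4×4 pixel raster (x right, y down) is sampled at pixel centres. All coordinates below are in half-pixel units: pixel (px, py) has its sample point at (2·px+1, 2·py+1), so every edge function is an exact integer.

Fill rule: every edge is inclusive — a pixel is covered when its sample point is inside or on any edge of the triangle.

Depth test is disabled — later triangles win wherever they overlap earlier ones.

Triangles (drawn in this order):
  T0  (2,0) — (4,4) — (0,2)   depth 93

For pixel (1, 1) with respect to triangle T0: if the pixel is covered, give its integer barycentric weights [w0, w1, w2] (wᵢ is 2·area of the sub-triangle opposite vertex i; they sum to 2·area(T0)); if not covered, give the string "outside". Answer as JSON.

T0:
  2·area = 12
  edge (2, 0)→(4, 4): d=(2,4) inclusive
  edge (4, 4)→(0, 2): d=(-4,-2) inclusive
  edge (0, 2)→(2, 0): d=(2,-2) inclusive
    (0,0)@(1, 1): e=[6,6,0] → #  [on edge]
    (1,0)@(3, 1): e=[-2,10,4] → ·
    (0,1)@(1, 3): e=[10,-2,4] → ·
    (1,1)@(3, 3): e=[2,2,8] → #
    (2,1)@(5, 3): e=[-6,6,12] → ·
    (1,2)@(3, 5): e=[6,-6,12] → ·
  covered (2 px):
    # · · ·
    · # · ·
    · · · ·
    · · · ·

Result: [2,8,2]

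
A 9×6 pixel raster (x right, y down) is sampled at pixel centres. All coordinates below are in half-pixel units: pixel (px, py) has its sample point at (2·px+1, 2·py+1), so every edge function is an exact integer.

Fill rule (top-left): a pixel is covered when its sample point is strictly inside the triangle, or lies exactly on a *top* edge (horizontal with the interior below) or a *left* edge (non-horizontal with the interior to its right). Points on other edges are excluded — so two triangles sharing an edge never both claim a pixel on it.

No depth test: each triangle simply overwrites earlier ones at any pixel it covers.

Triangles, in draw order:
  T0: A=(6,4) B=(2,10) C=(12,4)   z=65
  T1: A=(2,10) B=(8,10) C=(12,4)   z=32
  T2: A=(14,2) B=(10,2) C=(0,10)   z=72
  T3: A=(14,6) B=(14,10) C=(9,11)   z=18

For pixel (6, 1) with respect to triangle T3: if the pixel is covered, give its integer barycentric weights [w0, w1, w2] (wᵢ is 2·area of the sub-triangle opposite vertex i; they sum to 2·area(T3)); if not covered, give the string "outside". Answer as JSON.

T0:
  2·area = 36  (B↔C swapped to make it positive)
  edge (6, 4)→(12, 4): d=(6,0) top-left  bias=+0
  edge (12, 4)→(2, 10): d=(-10,6) right/bottom  bias=-1
  edge (2, 10)→(6, 4): d=(4,-6) top-left  bias=+0
    (8,0)@(17, 1): e=[-18,0,54] → ·  [on edge]
    (3,2)@(7, 5): e=[6,20,10] → █
    (4,2)@(9, 5): e=[6,8,22] → █
    (5,2)@(11, 5): e=[6,-4,34] → ·
    (2,3)@(5, 7): e=[18,12,6] → █
    (3,3)@(7, 7): e=[18,0,18] → ·  [on edge]
    (4,3)@(9, 7): e=[18,-12,30] → ·
    (1,4)@(3, 9): e=[30,4,2] → █
    (2,4)@(5, 9): e=[30,-8,14] → ·
    (1,5)@(3, 11): e=[42,-16,10] → ·
  covered (4 px):
    · · · · · · · · ·
    · · · · · · · · ·
    · · · █ █ · · · ·
    · · █ · · · · · ·
    · █ · · · · · · ·
    · · · · · · · · ·
T1:
  2·area = 36  (B↔C swapped to make it positive)
  edge (2, 10)→(12, 4): d=(10,-6) top-left  bias=+0
  edge (12, 4)→(8, 10): d=(-4,6) right/bottom  bias=-1
  edge (8, 10)→(2, 10): d=(-6,0) right/bottom  bias=-1
    (8,0)@(17, 1): e=[0,-18,54] → ·  [on edge]
    (5,2)@(11, 5): e=[4,2,30] → █
    (6,2)@(13, 5): e=[16,-10,30] → ·
    (3,3)@(7, 7): e=[0,18,18] → █  [on edge]
    (4,3)@(9, 7): e=[12,6,18] → █
    (5,3)@(11, 7): e=[24,-6,18] → ·
    (2,4)@(5, 9): e=[8,22,6] → █
    (4,4)@(9, 9): e=[32,-2,6] → ·
    (2,5)@(5, 11): e=[28,14,-6] → ·
    (3,5)@(7, 11): e=[40,2,-6] → ·
  covered (5 px):
    · · · · · · · · ·
    · · · · · · · · ·
    · · · · · █ · · ·
    · · · █ █ · · · ·
    · · █ █ · · · · ·
    · · · · · · · · ·
T2:
  2·area = 32  (B↔C swapped to make it positive)
  edge (14, 2)→(0, 10): d=(-14,8) right/bottom  bias=-1
  edge (0, 10)→(10, 2): d=(10,-8) top-left  bias=+0
  edge (10, 2)→(14, 2): d=(4,0) top-left  bias=+0
    (4,1)@(9, 3): e=[26,2,4] → █
    (5,1)@(11, 3): e=[10,18,4] → █
    (6,1)@(13, 3): e=[-6,34,4] → ·
    (3,2)@(7, 5): e=[14,6,12] → █
    (4,2)@(9, 5): e=[-2,22,12] → ·
    (5,2)@(11, 5): e=[-18,38,12] → ·
    (2,3)@(5, 7): e=[2,10,20] → █
    (3,3)@(7, 7): e=[-14,26,20] → ·
    (2,4)@(5, 9): e=[-26,30,28] → ·
  covered (4 px):
    · · · · · · · · ·
    · · · · █ █ · · ·
    · · · █ · · · · ·
    · · █ · · · · · ·
    · · · · · · · · ·
    · · · · · · · · ·
T3:
  2·area = 20
  edge (14, 6)→(14, 10): d=(0,4) right/bottom  bias=-1
  edge (14, 10)→(9, 11): d=(-5,1) right/bottom  bias=-1
  edge (9, 11)→(14, 6): d=(5,-5) top-left  bias=+0
    (8,1)@(17, 3): e=[-12,32,0] → ·  [on edge]
    (7,2)@(15, 5): e=[-4,24,0] → ·  [on edge]
    (6,3)@(13, 7): e=[4,16,0] → █  [on edge]
    (7,3)@(15, 7): e=[-4,14,10] → ·
    (5,4)@(11, 9): e=[12,8,0] → █  [on edge]
    (7,4)@(15, 9): e=[-4,4,20] → ·
    (4,5)@(9, 11): e=[20,0,0] → ·  [on edge]
    (5,5)@(11, 11): e=[12,-2,10] → ·
    (6,5)@(13, 11): e=[4,-4,20] → ·
  covered (3 px):
    · · · · · · · · ·
    · · · · · · · · ·
    · · · · · · · · ·
    · · · · · · █ · ·
    · · · · · █ █ · ·
    · · · · · · · · ·

Result: "outside"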